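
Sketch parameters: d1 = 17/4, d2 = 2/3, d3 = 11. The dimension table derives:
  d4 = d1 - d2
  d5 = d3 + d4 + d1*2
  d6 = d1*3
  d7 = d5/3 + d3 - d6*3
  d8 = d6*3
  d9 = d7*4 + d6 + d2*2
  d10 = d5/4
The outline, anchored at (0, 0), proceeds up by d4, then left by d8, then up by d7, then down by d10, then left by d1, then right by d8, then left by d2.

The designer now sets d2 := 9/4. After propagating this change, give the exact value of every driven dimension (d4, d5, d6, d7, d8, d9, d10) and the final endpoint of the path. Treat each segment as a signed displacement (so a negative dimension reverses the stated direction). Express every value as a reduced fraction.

d4 = 2
d5 = 43/2
d6 = 51/4
d7 = -241/12
d8 = 153/4
d9 = -757/12
d10 = 43/8
endpoint = (-13/2, -563/24)

Apply edit: d2 := 9/4
  d4 = d1 - d2 = 2
  d5 = d3 + d4 + d1*2 = 43/2
  d6 = d1*3 = 51/4
  d7 = d5/3 + d3 - d6*3 = -241/12
  d8 = d6*3 = 153/4
  d9 = d7*4 + d6 + d2*2 = -757/12
  d10 = d5/4 = 43/8
Walk from origin (0, 0):
  seg 1: up by d4 = 2 → (0, 2)
  seg 2: left by d8 = 153/4 → (-153/4, 2)
  seg 3: up by d7 = -241/12 → (-153/4, -217/12)
  seg 4: down by d10 = 43/8 → (-153/4, -563/24)
  seg 5: left by d1 = 17/4 → (-85/2, -563/24)
  seg 6: right by d8 = 153/4 → (-17/4, -563/24)
  seg 7: left by d2 = 9/4 → (-13/2, -563/24)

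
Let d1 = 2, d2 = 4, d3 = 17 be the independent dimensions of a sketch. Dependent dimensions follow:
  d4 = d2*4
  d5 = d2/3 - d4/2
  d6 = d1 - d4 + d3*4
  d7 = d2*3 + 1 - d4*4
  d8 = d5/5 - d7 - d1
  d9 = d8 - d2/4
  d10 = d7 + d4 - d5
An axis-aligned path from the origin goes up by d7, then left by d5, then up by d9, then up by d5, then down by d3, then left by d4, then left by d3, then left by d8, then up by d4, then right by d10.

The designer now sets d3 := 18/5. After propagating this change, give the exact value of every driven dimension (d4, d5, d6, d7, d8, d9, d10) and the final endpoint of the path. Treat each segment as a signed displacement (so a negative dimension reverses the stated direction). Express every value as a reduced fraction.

Apply edit: d3 := 18/5
  d4 = d2*4 = 16
  d5 = d2/3 - d4/2 = -20/3
  d6 = d1 - d4 + d3*4 = 2/5
  d7 = d2*3 + 1 - d4*4 = -51
  d8 = d5/5 - d7 - d1 = 143/3
  d9 = d8 - d2/4 = 140/3
  d10 = d7 + d4 - d5 = -85/3
Walk from origin (0, 0):
  seg 1: up by d7 = -51 → (0, -51)
  seg 2: left by d5 = -20/3 → (20/3, -51)
  seg 3: up by d9 = 140/3 → (20/3, -13/3)
  seg 4: up by d5 = -20/3 → (20/3, -11)
  seg 5: down by d3 = 18/5 → (20/3, -73/5)
  seg 6: left by d4 = 16 → (-28/3, -73/5)
  seg 7: left by d3 = 18/5 → (-194/15, -73/5)
  seg 8: left by d8 = 143/3 → (-303/5, -73/5)
  seg 9: up by d4 = 16 → (-303/5, 7/5)
  seg 10: right by d10 = -85/3 → (-1334/15, 7/5)

d4 = 16
d5 = -20/3
d6 = 2/5
d7 = -51
d8 = 143/3
d9 = 140/3
d10 = -85/3
endpoint = (-1334/15, 7/5)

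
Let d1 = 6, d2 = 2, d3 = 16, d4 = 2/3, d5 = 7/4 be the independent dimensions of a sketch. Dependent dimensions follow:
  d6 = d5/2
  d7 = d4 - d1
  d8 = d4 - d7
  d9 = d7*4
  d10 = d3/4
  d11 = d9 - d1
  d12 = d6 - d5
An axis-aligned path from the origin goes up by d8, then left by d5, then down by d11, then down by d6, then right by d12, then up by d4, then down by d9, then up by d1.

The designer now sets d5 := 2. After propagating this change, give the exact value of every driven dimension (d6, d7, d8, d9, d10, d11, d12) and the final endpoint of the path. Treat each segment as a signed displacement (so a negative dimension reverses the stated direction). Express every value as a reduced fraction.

d6 = 1
d7 = -16/3
d8 = 6
d9 = -64/3
d10 = 4
d11 = -82/3
d12 = -1
endpoint = (-3, 181/3)

Apply edit: d5 := 2
  d6 = d5/2 = 1
  d7 = d4 - d1 = -16/3
  d8 = d4 - d7 = 6
  d9 = d7*4 = -64/3
  d10 = d3/4 = 4
  d11 = d9 - d1 = -82/3
  d12 = d6 - d5 = -1
Walk from origin (0, 0):
  seg 1: up by d8 = 6 → (0, 6)
  seg 2: left by d5 = 2 → (-2, 6)
  seg 3: down by d11 = -82/3 → (-2, 100/3)
  seg 4: down by d6 = 1 → (-2, 97/3)
  seg 5: right by d12 = -1 → (-3, 97/3)
  seg 6: up by d4 = 2/3 → (-3, 33)
  seg 7: down by d9 = -64/3 → (-3, 163/3)
  seg 8: up by d1 = 6 → (-3, 181/3)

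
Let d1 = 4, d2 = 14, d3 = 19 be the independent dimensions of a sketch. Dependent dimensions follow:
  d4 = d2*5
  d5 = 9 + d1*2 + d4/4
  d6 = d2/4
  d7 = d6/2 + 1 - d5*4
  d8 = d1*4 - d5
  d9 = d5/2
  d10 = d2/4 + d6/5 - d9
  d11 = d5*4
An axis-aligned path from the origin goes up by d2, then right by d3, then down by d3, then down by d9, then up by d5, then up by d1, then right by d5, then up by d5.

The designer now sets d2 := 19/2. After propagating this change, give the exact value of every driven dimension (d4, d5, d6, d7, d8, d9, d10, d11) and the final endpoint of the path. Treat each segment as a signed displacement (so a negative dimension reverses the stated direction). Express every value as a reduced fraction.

Apply edit: d2 := 19/2
  d4 = d2*5 = 95/2
  d5 = 9 + d1*2 + d4/4 = 231/8
  d6 = d2/4 = 19/8
  d7 = d6/2 + 1 - d5*4 = -1813/16
  d8 = d1*4 - d5 = -103/8
  d9 = d5/2 = 231/16
  d10 = d2/4 + d6/5 - d9 = -927/80
  d11 = d5*4 = 231/2
Walk from origin (0, 0):
  seg 1: up by d2 = 19/2 → (0, 19/2)
  seg 2: right by d3 = 19 → (19, 19/2)
  seg 3: down by d3 = 19 → (19, -19/2)
  seg 4: down by d9 = 231/16 → (19, -383/16)
  seg 5: up by d5 = 231/8 → (19, 79/16)
  seg 6: up by d1 = 4 → (19, 143/16)
  seg 7: right by d5 = 231/8 → (383/8, 143/16)
  seg 8: up by d5 = 231/8 → (383/8, 605/16)

d4 = 95/2
d5 = 231/8
d6 = 19/8
d7 = -1813/16
d8 = -103/8
d9 = 231/16
d10 = -927/80
d11 = 231/2
endpoint = (383/8, 605/16)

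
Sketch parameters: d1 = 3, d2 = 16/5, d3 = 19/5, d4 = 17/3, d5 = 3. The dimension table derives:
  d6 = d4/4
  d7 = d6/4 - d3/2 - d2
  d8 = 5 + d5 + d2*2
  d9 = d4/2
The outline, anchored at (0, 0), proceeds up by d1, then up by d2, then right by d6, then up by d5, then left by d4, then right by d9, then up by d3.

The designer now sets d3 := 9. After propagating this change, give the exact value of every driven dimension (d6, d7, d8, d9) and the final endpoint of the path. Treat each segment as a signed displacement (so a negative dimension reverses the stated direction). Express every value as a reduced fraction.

d6 = 17/12
d7 = -1763/240
d8 = 72/5
d9 = 17/6
endpoint = (-17/12, 91/5)

Apply edit: d3 := 9
  d6 = d4/4 = 17/12
  d7 = d6/4 - d3/2 - d2 = -1763/240
  d8 = 5 + d5 + d2*2 = 72/5
  d9 = d4/2 = 17/6
Walk from origin (0, 0):
  seg 1: up by d1 = 3 → (0, 3)
  seg 2: up by d2 = 16/5 → (0, 31/5)
  seg 3: right by d6 = 17/12 → (17/12, 31/5)
  seg 4: up by d5 = 3 → (17/12, 46/5)
  seg 5: left by d4 = 17/3 → (-17/4, 46/5)
  seg 6: right by d9 = 17/6 → (-17/12, 46/5)
  seg 7: up by d3 = 9 → (-17/12, 91/5)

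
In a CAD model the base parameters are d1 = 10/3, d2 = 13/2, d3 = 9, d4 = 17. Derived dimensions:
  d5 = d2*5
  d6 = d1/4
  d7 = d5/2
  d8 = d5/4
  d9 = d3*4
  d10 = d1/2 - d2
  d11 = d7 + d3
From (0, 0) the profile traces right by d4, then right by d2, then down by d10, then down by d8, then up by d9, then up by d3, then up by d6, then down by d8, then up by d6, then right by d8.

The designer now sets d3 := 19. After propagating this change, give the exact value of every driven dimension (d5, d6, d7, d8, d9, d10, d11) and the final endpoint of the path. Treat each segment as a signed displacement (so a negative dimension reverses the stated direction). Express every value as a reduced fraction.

Apply edit: d3 := 19
  d5 = d2*5 = 65/2
  d6 = d1/4 = 5/6
  d7 = d5/2 = 65/4
  d8 = d5/4 = 65/8
  d9 = d3*4 = 76
  d10 = d1/2 - d2 = -29/6
  d11 = d7 + d3 = 141/4
Walk from origin (0, 0):
  seg 1: right by d4 = 17 → (17, 0)
  seg 2: right by d2 = 13/2 → (47/2, 0)
  seg 3: down by d10 = -29/6 → (47/2, 29/6)
  seg 4: down by d8 = 65/8 → (47/2, -79/24)
  seg 5: up by d9 = 76 → (47/2, 1745/24)
  seg 6: up by d3 = 19 → (47/2, 2201/24)
  seg 7: up by d6 = 5/6 → (47/2, 2221/24)
  seg 8: down by d8 = 65/8 → (47/2, 1013/12)
  seg 9: up by d6 = 5/6 → (47/2, 341/4)
  seg 10: right by d8 = 65/8 → (253/8, 341/4)

d5 = 65/2
d6 = 5/6
d7 = 65/4
d8 = 65/8
d9 = 76
d10 = -29/6
d11 = 141/4
endpoint = (253/8, 341/4)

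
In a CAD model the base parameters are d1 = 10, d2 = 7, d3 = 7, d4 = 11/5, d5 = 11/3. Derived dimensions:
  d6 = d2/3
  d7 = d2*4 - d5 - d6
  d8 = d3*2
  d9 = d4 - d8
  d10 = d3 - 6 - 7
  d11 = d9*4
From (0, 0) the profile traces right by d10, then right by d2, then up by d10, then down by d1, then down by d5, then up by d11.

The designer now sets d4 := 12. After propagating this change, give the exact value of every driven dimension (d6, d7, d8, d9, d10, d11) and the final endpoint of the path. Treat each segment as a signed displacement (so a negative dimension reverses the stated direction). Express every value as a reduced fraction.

Apply edit: d4 := 12
  d6 = d2/3 = 7/3
  d7 = d2*4 - d5 - d6 = 22
  d8 = d3*2 = 14
  d9 = d4 - d8 = -2
  d10 = d3 - 6 - 7 = -6
  d11 = d9*4 = -8
Walk from origin (0, 0):
  seg 1: right by d10 = -6 → (-6, 0)
  seg 2: right by d2 = 7 → (1, 0)
  seg 3: up by d10 = -6 → (1, -6)
  seg 4: down by d1 = 10 → (1, -16)
  seg 5: down by d5 = 11/3 → (1, -59/3)
  seg 6: up by d11 = -8 → (1, -83/3)

d6 = 7/3
d7 = 22
d8 = 14
d9 = -2
d10 = -6
d11 = -8
endpoint = (1, -83/3)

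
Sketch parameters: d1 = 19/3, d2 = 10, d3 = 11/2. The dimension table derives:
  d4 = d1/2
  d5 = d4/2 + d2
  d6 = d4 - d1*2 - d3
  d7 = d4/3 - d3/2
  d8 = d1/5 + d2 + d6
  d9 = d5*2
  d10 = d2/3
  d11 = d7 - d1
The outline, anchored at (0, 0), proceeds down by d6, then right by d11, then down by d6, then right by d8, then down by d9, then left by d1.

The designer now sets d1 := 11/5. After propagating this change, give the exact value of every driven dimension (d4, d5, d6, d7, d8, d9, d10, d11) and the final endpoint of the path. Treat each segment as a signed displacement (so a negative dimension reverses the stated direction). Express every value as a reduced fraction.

Apply edit: d1 := 11/5
  d4 = d1/2 = 11/10
  d5 = d4/2 + d2 = 211/20
  d6 = d4 - d1*2 - d3 = -44/5
  d7 = d4/3 - d3/2 = -143/60
  d8 = d1/5 + d2 + d6 = 41/25
  d9 = d5*2 = 211/10
  d10 = d2/3 = 10/3
  d11 = d7 - d1 = -55/12
Walk from origin (0, 0):
  seg 1: down by d6 = -44/5 → (0, 44/5)
  seg 2: right by d11 = -55/12 → (-55/12, 44/5)
  seg 3: down by d6 = -44/5 → (-55/12, 88/5)
  seg 4: right by d8 = 41/25 → (-883/300, 88/5)
  seg 5: down by d9 = 211/10 → (-883/300, -7/2)
  seg 6: left by d1 = 11/5 → (-1543/300, -7/2)

d4 = 11/10
d5 = 211/20
d6 = -44/5
d7 = -143/60
d8 = 41/25
d9 = 211/10
d10 = 10/3
d11 = -55/12
endpoint = (-1543/300, -7/2)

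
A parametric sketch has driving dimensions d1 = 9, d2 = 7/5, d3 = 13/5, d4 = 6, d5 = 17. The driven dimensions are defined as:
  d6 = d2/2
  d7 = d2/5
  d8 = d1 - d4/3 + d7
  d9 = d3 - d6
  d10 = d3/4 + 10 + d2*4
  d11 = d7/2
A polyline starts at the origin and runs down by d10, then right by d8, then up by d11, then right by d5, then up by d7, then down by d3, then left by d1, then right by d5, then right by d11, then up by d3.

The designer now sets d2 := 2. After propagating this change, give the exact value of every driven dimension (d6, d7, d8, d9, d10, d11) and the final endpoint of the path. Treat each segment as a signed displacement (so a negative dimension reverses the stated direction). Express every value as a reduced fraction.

d6 = 1
d7 = 2/5
d8 = 37/5
d9 = 8/5
d10 = 373/20
d11 = 1/5
endpoint = (163/5, -361/20)

Apply edit: d2 := 2
  d6 = d2/2 = 1
  d7 = d2/5 = 2/5
  d8 = d1 - d4/3 + d7 = 37/5
  d9 = d3 - d6 = 8/5
  d10 = d3/4 + 10 + d2*4 = 373/20
  d11 = d7/2 = 1/5
Walk from origin (0, 0):
  seg 1: down by d10 = 373/20 → (0, -373/20)
  seg 2: right by d8 = 37/5 → (37/5, -373/20)
  seg 3: up by d11 = 1/5 → (37/5, -369/20)
  seg 4: right by d5 = 17 → (122/5, -369/20)
  seg 5: up by d7 = 2/5 → (122/5, -361/20)
  seg 6: down by d3 = 13/5 → (122/5, -413/20)
  seg 7: left by d1 = 9 → (77/5, -413/20)
  seg 8: right by d5 = 17 → (162/5, -413/20)
  seg 9: right by d11 = 1/5 → (163/5, -413/20)
  seg 10: up by d3 = 13/5 → (163/5, -361/20)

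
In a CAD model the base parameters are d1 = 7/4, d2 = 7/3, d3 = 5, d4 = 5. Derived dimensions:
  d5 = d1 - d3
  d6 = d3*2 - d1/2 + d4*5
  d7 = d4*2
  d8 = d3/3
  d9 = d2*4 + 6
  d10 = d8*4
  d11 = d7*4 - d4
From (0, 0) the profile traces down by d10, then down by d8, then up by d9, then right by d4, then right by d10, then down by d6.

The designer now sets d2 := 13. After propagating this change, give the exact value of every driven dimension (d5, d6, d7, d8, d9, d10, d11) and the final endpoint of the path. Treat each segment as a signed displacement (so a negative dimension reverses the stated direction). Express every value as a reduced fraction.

Apply edit: d2 := 13
  d5 = d1 - d3 = -13/4
  d6 = d3*2 - d1/2 + d4*5 = 273/8
  d7 = d4*2 = 10
  d8 = d3/3 = 5/3
  d9 = d2*4 + 6 = 58
  d10 = d8*4 = 20/3
  d11 = d7*4 - d4 = 35
Walk from origin (0, 0):
  seg 1: down by d10 = 20/3 → (0, -20/3)
  seg 2: down by d8 = 5/3 → (0, -25/3)
  seg 3: up by d9 = 58 → (0, 149/3)
  seg 4: right by d4 = 5 → (5, 149/3)
  seg 5: right by d10 = 20/3 → (35/3, 149/3)
  seg 6: down by d6 = 273/8 → (35/3, 373/24)

d5 = -13/4
d6 = 273/8
d7 = 10
d8 = 5/3
d9 = 58
d10 = 20/3
d11 = 35
endpoint = (35/3, 373/24)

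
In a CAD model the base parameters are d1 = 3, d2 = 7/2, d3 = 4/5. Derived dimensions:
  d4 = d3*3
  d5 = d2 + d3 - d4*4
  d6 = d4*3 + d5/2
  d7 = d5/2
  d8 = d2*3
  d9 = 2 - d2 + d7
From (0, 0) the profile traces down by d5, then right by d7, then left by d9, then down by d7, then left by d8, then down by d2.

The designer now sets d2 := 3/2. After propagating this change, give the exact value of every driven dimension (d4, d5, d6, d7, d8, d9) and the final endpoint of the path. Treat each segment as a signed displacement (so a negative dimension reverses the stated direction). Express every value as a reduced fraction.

Apply edit: d2 := 3/2
  d4 = d3*3 = 12/5
  d5 = d2 + d3 - d4*4 = -73/10
  d6 = d4*3 + d5/2 = 71/20
  d7 = d5/2 = -73/20
  d8 = d2*3 = 9/2
  d9 = 2 - d2 + d7 = -63/20
Walk from origin (0, 0):
  seg 1: down by d5 = -73/10 → (0, 73/10)
  seg 2: right by d7 = -73/20 → (-73/20, 73/10)
  seg 3: left by d9 = -63/20 → (-1/2, 73/10)
  seg 4: down by d7 = -73/20 → (-1/2, 219/20)
  seg 5: left by d8 = 9/2 → (-5, 219/20)
  seg 6: down by d2 = 3/2 → (-5, 189/20)

d4 = 12/5
d5 = -73/10
d6 = 71/20
d7 = -73/20
d8 = 9/2
d9 = -63/20
endpoint = (-5, 189/20)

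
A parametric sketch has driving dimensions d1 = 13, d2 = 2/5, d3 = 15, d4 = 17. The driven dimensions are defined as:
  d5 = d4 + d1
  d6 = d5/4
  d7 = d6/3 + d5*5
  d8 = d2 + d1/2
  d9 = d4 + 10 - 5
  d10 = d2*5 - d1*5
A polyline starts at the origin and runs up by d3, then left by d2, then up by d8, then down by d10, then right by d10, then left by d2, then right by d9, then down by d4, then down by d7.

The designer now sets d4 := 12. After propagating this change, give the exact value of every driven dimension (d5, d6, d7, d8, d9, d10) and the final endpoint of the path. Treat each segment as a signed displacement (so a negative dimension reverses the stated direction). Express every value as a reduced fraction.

Apply edit: d4 := 12
  d5 = d4 + d1 = 25
  d6 = d5/4 = 25/4
  d7 = d6/3 + d5*5 = 1525/12
  d8 = d2 + d1/2 = 69/10
  d9 = d4 + 10 - 5 = 17
  d10 = d2*5 - d1*5 = -63
Walk from origin (0, 0):
  seg 1: up by d3 = 15 → (0, 15)
  seg 2: left by d2 = 2/5 → (-2/5, 15)
  seg 3: up by d8 = 69/10 → (-2/5, 219/10)
  seg 4: down by d10 = -63 → (-2/5, 849/10)
  seg 5: right by d10 = -63 → (-317/5, 849/10)
  seg 6: left by d2 = 2/5 → (-319/5, 849/10)
  seg 7: right by d9 = 17 → (-234/5, 849/10)
  seg 8: down by d4 = 12 → (-234/5, 729/10)
  seg 9: down by d7 = 1525/12 → (-234/5, -3251/60)

d5 = 25
d6 = 25/4
d7 = 1525/12
d8 = 69/10
d9 = 17
d10 = -63
endpoint = (-234/5, -3251/60)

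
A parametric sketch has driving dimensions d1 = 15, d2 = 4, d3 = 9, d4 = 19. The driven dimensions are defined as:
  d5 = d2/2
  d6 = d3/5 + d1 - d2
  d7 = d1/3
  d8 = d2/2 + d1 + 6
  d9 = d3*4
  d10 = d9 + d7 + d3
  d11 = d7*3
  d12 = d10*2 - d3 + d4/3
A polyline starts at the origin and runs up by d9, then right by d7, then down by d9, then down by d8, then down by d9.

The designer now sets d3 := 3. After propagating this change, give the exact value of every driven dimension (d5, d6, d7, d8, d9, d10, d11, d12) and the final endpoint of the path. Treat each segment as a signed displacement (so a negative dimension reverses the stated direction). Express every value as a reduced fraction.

d5 = 2
d6 = 58/5
d7 = 5
d8 = 23
d9 = 12
d10 = 20
d11 = 15
d12 = 130/3
endpoint = (5, -35)

Apply edit: d3 := 3
  d5 = d2/2 = 2
  d6 = d3/5 + d1 - d2 = 58/5
  d7 = d1/3 = 5
  d8 = d2/2 + d1 + 6 = 23
  d9 = d3*4 = 12
  d10 = d9 + d7 + d3 = 20
  d11 = d7*3 = 15
  d12 = d10*2 - d3 + d4/3 = 130/3
Walk from origin (0, 0):
  seg 1: up by d9 = 12 → (0, 12)
  seg 2: right by d7 = 5 → (5, 12)
  seg 3: down by d9 = 12 → (5, 0)
  seg 4: down by d8 = 23 → (5, -23)
  seg 5: down by d9 = 12 → (5, -35)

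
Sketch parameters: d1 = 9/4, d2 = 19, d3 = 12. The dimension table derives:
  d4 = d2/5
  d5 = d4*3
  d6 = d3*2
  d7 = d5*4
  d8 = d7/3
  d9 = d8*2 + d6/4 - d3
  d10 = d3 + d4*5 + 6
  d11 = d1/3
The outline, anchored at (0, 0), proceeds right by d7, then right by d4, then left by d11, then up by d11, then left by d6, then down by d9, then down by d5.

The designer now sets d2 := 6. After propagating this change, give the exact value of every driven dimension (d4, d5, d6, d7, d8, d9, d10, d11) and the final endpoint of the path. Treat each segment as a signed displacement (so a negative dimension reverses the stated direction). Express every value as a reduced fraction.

Apply edit: d2 := 6
  d4 = d2/5 = 6/5
  d5 = d4*3 = 18/5
  d6 = d3*2 = 24
  d7 = d5*4 = 72/5
  d8 = d7/3 = 24/5
  d9 = d8*2 + d6/4 - d3 = 18/5
  d10 = d3 + d4*5 + 6 = 24
  d11 = d1/3 = 3/4
Walk from origin (0, 0):
  seg 1: right by d7 = 72/5 → (72/5, 0)
  seg 2: right by d4 = 6/5 → (78/5, 0)
  seg 3: left by d11 = 3/4 → (297/20, 0)
  seg 4: up by d11 = 3/4 → (297/20, 3/4)
  seg 5: left by d6 = 24 → (-183/20, 3/4)
  seg 6: down by d9 = 18/5 → (-183/20, -57/20)
  seg 7: down by d5 = 18/5 → (-183/20, -129/20)

d4 = 6/5
d5 = 18/5
d6 = 24
d7 = 72/5
d8 = 24/5
d9 = 18/5
d10 = 24
d11 = 3/4
endpoint = (-183/20, -129/20)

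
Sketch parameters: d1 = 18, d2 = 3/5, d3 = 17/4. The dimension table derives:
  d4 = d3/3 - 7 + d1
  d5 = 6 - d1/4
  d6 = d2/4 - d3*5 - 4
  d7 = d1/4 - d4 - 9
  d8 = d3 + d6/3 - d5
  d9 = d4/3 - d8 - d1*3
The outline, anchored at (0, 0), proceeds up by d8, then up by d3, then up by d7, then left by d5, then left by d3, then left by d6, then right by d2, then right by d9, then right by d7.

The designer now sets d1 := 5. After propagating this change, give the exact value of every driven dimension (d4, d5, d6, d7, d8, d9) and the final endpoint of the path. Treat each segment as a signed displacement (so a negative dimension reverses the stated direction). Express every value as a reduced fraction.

Apply edit: d1 := 5
  d4 = d3/3 - 7 + d1 = -7/12
  d5 = 6 - d1/4 = 19/4
  d6 = d2/4 - d3*5 - 4 = -251/10
  d7 = d1/4 - d4 - 9 = -43/6
  d8 = d3 + d6/3 - d5 = -133/15
  d9 = d4/3 - d8 - d1*3 = -1139/180
Walk from origin (0, 0):
  seg 1: up by d8 = -133/15 → (0, -133/15)
  seg 2: up by d3 = 17/4 → (0, -277/60)
  seg 3: up by d7 = -43/6 → (0, -707/60)
  seg 4: left by d5 = 19/4 → (-19/4, -707/60)
  seg 5: left by d3 = 17/4 → (-9, -707/60)
  seg 6: left by d6 = -251/10 → (161/10, -707/60)
  seg 7: right by d2 = 3/5 → (167/10, -707/60)
  seg 8: right by d9 = -1139/180 → (1867/180, -707/60)
  seg 9: right by d7 = -43/6 → (577/180, -707/60)

d4 = -7/12
d5 = 19/4
d6 = -251/10
d7 = -43/6
d8 = -133/15
d9 = -1139/180
endpoint = (577/180, -707/60)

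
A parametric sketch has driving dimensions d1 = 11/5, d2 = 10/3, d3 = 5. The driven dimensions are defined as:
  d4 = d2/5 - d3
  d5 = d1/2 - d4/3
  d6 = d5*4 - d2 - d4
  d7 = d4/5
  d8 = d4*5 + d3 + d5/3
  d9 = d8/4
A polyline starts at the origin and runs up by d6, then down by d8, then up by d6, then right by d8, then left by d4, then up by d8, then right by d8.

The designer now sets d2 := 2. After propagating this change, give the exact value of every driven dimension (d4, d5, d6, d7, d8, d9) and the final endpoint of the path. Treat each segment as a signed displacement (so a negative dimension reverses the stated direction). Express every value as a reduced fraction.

Apply edit: d2 := 2
  d4 = d2/5 - d3 = -23/5
  d5 = d1/2 - d4/3 = 79/30
  d6 = d5*4 - d2 - d4 = 197/15
  d7 = d4/5 = -23/25
  d8 = d4*5 + d3 + d5/3 = -1541/90
  d9 = d8/4 = -1541/360
Walk from origin (0, 0):
  seg 1: up by d6 = 197/15 → (0, 197/15)
  seg 2: down by d8 = -1541/90 → (0, 2723/90)
  seg 3: up by d6 = 197/15 → (0, 781/18)
  seg 4: right by d8 = -1541/90 → (-1541/90, 781/18)
  seg 5: left by d4 = -23/5 → (-1127/90, 781/18)
  seg 6: up by d8 = -1541/90 → (-1127/90, 394/15)
  seg 7: right by d8 = -1541/90 → (-1334/45, 394/15)

d4 = -23/5
d5 = 79/30
d6 = 197/15
d7 = -23/25
d8 = -1541/90
d9 = -1541/360
endpoint = (-1334/45, 394/15)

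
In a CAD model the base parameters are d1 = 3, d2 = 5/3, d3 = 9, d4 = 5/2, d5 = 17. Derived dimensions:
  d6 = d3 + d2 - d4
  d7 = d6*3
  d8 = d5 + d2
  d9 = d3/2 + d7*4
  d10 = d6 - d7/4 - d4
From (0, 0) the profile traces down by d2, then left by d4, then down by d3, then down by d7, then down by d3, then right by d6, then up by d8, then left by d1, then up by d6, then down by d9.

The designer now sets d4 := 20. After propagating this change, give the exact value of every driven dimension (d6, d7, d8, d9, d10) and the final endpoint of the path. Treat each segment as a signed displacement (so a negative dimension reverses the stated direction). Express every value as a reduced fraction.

d6 = -28/3
d7 = -28
d8 = 56/3
d9 = -215/2
d10 = -67/3
endpoint = (-97/3, 751/6)

Apply edit: d4 := 20
  d6 = d3 + d2 - d4 = -28/3
  d7 = d6*3 = -28
  d8 = d5 + d2 = 56/3
  d9 = d3/2 + d7*4 = -215/2
  d10 = d6 - d7/4 - d4 = -67/3
Walk from origin (0, 0):
  seg 1: down by d2 = 5/3 → (0, -5/3)
  seg 2: left by d4 = 20 → (-20, -5/3)
  seg 3: down by d3 = 9 → (-20, -32/3)
  seg 4: down by d7 = -28 → (-20, 52/3)
  seg 5: down by d3 = 9 → (-20, 25/3)
  seg 6: right by d6 = -28/3 → (-88/3, 25/3)
  seg 7: up by d8 = 56/3 → (-88/3, 27)
  seg 8: left by d1 = 3 → (-97/3, 27)
  seg 9: up by d6 = -28/3 → (-97/3, 53/3)
  seg 10: down by d9 = -215/2 → (-97/3, 751/6)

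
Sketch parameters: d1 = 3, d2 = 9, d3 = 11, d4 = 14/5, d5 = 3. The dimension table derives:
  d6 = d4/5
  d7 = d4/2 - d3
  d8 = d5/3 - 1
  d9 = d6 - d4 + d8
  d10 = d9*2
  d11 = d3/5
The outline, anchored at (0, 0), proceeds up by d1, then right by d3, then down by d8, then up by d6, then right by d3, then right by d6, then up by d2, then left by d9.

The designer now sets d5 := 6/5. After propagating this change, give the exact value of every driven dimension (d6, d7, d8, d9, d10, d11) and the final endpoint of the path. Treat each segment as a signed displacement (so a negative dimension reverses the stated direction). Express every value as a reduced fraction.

Apply edit: d5 := 6/5
  d6 = d4/5 = 14/25
  d7 = d4/2 - d3 = -48/5
  d8 = d5/3 - 1 = -3/5
  d9 = d6 - d4 + d8 = -71/25
  d10 = d9*2 = -142/25
  d11 = d3/5 = 11/5
Walk from origin (0, 0):
  seg 1: up by d1 = 3 → (0, 3)
  seg 2: right by d3 = 11 → (11, 3)
  seg 3: down by d8 = -3/5 → (11, 18/5)
  seg 4: up by d6 = 14/25 → (11, 104/25)
  seg 5: right by d3 = 11 → (22, 104/25)
  seg 6: right by d6 = 14/25 → (564/25, 104/25)
  seg 7: up by d2 = 9 → (564/25, 329/25)
  seg 8: left by d9 = -71/25 → (127/5, 329/25)

d6 = 14/25
d7 = -48/5
d8 = -3/5
d9 = -71/25
d10 = -142/25
d11 = 11/5
endpoint = (127/5, 329/25)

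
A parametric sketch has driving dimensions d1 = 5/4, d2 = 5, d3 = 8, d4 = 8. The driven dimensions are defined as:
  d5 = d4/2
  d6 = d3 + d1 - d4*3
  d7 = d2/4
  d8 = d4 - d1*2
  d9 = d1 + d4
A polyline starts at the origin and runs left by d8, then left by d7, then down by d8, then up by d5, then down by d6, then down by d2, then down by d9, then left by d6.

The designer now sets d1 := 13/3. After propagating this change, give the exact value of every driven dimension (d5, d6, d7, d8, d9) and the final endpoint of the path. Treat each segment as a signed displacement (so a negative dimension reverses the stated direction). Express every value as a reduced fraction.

Apply edit: d1 := 13/3
  d5 = d4/2 = 4
  d6 = d3 + d1 - d4*3 = -35/3
  d7 = d2/4 = 5/4
  d8 = d4 - d1*2 = -2/3
  d9 = d1 + d4 = 37/3
Walk from origin (0, 0):
  seg 1: left by d8 = -2/3 → (2/3, 0)
  seg 2: left by d7 = 5/4 → (-7/12, 0)
  seg 3: down by d8 = -2/3 → (-7/12, 2/3)
  seg 4: up by d5 = 4 → (-7/12, 14/3)
  seg 5: down by d6 = -35/3 → (-7/12, 49/3)
  seg 6: down by d2 = 5 → (-7/12, 34/3)
  seg 7: down by d9 = 37/3 → (-7/12, -1)
  seg 8: left by d6 = -35/3 → (133/12, -1)

d5 = 4
d6 = -35/3
d7 = 5/4
d8 = -2/3
d9 = 37/3
endpoint = (133/12, -1)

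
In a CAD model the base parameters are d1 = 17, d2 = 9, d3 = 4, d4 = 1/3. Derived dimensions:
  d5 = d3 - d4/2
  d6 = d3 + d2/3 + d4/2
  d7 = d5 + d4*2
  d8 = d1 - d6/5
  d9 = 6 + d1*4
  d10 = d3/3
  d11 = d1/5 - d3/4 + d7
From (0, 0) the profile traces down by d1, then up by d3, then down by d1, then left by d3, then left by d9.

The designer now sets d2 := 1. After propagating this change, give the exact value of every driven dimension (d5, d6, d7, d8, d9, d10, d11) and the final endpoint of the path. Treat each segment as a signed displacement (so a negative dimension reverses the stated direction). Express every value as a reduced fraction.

Apply edit: d2 := 1
  d5 = d3 - d4/2 = 23/6
  d6 = d3 + d2/3 + d4/2 = 9/2
  d7 = d5 + d4*2 = 9/2
  d8 = d1 - d6/5 = 161/10
  d9 = 6 + d1*4 = 74
  d10 = d3/3 = 4/3
  d11 = d1/5 - d3/4 + d7 = 69/10
Walk from origin (0, 0):
  seg 1: down by d1 = 17 → (0, -17)
  seg 2: up by d3 = 4 → (0, -13)
  seg 3: down by d1 = 17 → (0, -30)
  seg 4: left by d3 = 4 → (-4, -30)
  seg 5: left by d9 = 74 → (-78, -30)

d5 = 23/6
d6 = 9/2
d7 = 9/2
d8 = 161/10
d9 = 74
d10 = 4/3
d11 = 69/10
endpoint = (-78, -30)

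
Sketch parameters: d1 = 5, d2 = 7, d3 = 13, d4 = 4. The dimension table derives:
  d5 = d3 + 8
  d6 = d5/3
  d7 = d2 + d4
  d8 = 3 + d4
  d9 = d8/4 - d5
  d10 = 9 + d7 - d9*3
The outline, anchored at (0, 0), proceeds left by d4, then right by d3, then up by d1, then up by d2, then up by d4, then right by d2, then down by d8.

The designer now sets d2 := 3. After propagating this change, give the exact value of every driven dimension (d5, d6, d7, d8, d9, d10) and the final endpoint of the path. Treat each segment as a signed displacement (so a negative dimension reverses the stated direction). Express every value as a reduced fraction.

d5 = 21
d6 = 7
d7 = 7
d8 = 7
d9 = -77/4
d10 = 295/4
endpoint = (12, 5)

Apply edit: d2 := 3
  d5 = d3 + 8 = 21
  d6 = d5/3 = 7
  d7 = d2 + d4 = 7
  d8 = 3 + d4 = 7
  d9 = d8/4 - d5 = -77/4
  d10 = 9 + d7 - d9*3 = 295/4
Walk from origin (0, 0):
  seg 1: left by d4 = 4 → (-4, 0)
  seg 2: right by d3 = 13 → (9, 0)
  seg 3: up by d1 = 5 → (9, 5)
  seg 4: up by d2 = 3 → (9, 8)
  seg 5: up by d4 = 4 → (9, 12)
  seg 6: right by d2 = 3 → (12, 12)
  seg 7: down by d8 = 7 → (12, 5)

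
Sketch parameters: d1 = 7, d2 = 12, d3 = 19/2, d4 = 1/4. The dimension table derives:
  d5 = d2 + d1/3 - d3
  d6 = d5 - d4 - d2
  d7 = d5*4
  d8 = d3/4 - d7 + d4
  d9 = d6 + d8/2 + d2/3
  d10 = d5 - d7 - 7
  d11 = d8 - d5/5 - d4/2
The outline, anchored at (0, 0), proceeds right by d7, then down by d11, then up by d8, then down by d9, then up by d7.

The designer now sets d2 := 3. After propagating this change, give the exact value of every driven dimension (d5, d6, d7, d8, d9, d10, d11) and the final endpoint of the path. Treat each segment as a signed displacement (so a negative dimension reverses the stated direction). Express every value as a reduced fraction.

d5 = -25/6
d6 = -89/12
d7 = -50/3
d8 = 463/24
d9 = 155/48
d10 = 11/2
d11 = 20
endpoint = (-50/3, -989/48)

Apply edit: d2 := 3
  d5 = d2 + d1/3 - d3 = -25/6
  d6 = d5 - d4 - d2 = -89/12
  d7 = d5*4 = -50/3
  d8 = d3/4 - d7 + d4 = 463/24
  d9 = d6 + d8/2 + d2/3 = 155/48
  d10 = d5 - d7 - 7 = 11/2
  d11 = d8 - d5/5 - d4/2 = 20
Walk from origin (0, 0):
  seg 1: right by d7 = -50/3 → (-50/3, 0)
  seg 2: down by d11 = 20 → (-50/3, -20)
  seg 3: up by d8 = 463/24 → (-50/3, -17/24)
  seg 4: down by d9 = 155/48 → (-50/3, -63/16)
  seg 5: up by d7 = -50/3 → (-50/3, -989/48)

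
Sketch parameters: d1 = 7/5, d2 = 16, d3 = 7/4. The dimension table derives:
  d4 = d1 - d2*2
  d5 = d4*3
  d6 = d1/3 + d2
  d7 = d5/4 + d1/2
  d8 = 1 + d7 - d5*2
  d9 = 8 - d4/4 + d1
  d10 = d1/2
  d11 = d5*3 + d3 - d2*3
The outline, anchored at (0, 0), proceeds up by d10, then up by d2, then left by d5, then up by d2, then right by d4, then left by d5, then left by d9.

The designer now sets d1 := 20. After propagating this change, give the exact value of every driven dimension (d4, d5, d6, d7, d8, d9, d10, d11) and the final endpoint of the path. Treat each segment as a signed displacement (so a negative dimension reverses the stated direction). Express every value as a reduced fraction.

d4 = -12
d5 = -36
d6 = 68/3
d7 = 1
d8 = 74
d9 = 31
d10 = 10
d11 = -617/4
endpoint = (29, 42)

Apply edit: d1 := 20
  d4 = d1 - d2*2 = -12
  d5 = d4*3 = -36
  d6 = d1/3 + d2 = 68/3
  d7 = d5/4 + d1/2 = 1
  d8 = 1 + d7 - d5*2 = 74
  d9 = 8 - d4/4 + d1 = 31
  d10 = d1/2 = 10
  d11 = d5*3 + d3 - d2*3 = -617/4
Walk from origin (0, 0):
  seg 1: up by d10 = 10 → (0, 10)
  seg 2: up by d2 = 16 → (0, 26)
  seg 3: left by d5 = -36 → (36, 26)
  seg 4: up by d2 = 16 → (36, 42)
  seg 5: right by d4 = -12 → (24, 42)
  seg 6: left by d5 = -36 → (60, 42)
  seg 7: left by d9 = 31 → (29, 42)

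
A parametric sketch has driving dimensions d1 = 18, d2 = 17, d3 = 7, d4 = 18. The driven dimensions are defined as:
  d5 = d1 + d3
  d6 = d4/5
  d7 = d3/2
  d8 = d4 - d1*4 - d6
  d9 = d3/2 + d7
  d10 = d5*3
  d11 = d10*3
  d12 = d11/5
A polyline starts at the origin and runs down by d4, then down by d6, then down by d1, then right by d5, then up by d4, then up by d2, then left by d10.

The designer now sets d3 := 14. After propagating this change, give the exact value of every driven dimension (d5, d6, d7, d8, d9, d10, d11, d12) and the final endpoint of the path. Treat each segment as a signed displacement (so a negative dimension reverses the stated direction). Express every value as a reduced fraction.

d5 = 32
d6 = 18/5
d7 = 7
d8 = -288/5
d9 = 14
d10 = 96
d11 = 288
d12 = 288/5
endpoint = (-64, -23/5)

Apply edit: d3 := 14
  d5 = d1 + d3 = 32
  d6 = d4/5 = 18/5
  d7 = d3/2 = 7
  d8 = d4 - d1*4 - d6 = -288/5
  d9 = d3/2 + d7 = 14
  d10 = d5*3 = 96
  d11 = d10*3 = 288
  d12 = d11/5 = 288/5
Walk from origin (0, 0):
  seg 1: down by d4 = 18 → (0, -18)
  seg 2: down by d6 = 18/5 → (0, -108/5)
  seg 3: down by d1 = 18 → (0, -198/5)
  seg 4: right by d5 = 32 → (32, -198/5)
  seg 5: up by d4 = 18 → (32, -108/5)
  seg 6: up by d2 = 17 → (32, -23/5)
  seg 7: left by d10 = 96 → (-64, -23/5)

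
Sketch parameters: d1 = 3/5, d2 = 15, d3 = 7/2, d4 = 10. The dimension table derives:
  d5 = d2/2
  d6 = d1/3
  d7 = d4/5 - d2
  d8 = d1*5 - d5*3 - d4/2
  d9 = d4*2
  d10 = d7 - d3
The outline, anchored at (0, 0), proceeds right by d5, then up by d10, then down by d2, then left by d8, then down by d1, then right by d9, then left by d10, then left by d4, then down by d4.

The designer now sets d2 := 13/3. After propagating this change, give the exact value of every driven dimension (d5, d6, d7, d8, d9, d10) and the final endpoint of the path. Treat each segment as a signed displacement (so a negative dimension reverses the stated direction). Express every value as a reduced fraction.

d5 = 13/6
d6 = 1/5
d7 = -7/3
d8 = -17/2
d9 = 20
d10 = -35/6
endpoint = (53/2, -623/30)

Apply edit: d2 := 13/3
  d5 = d2/2 = 13/6
  d6 = d1/3 = 1/5
  d7 = d4/5 - d2 = -7/3
  d8 = d1*5 - d5*3 - d4/2 = -17/2
  d9 = d4*2 = 20
  d10 = d7 - d3 = -35/6
Walk from origin (0, 0):
  seg 1: right by d5 = 13/6 → (13/6, 0)
  seg 2: up by d10 = -35/6 → (13/6, -35/6)
  seg 3: down by d2 = 13/3 → (13/6, -61/6)
  seg 4: left by d8 = -17/2 → (32/3, -61/6)
  seg 5: down by d1 = 3/5 → (32/3, -323/30)
  seg 6: right by d9 = 20 → (92/3, -323/30)
  seg 7: left by d10 = -35/6 → (73/2, -323/30)
  seg 8: left by d4 = 10 → (53/2, -323/30)
  seg 9: down by d4 = 10 → (53/2, -623/30)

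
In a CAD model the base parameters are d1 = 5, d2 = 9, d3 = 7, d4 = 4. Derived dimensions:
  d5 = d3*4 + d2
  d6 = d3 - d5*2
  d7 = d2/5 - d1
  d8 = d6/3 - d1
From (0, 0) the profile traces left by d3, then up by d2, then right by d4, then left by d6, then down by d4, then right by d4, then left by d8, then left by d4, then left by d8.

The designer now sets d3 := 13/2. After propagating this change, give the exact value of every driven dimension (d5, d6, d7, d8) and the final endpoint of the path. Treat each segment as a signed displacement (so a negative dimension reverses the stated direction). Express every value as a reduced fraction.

Apply edit: d3 := 13/2
  d5 = d3*4 + d2 = 35
  d6 = d3 - d5*2 = -127/2
  d7 = d2/5 - d1 = -16/5
  d8 = d6/3 - d1 = -157/6
Walk from origin (0, 0):
  seg 1: left by d3 = 13/2 → (-13/2, 0)
  seg 2: up by d2 = 9 → (-13/2, 9)
  seg 3: right by d4 = 4 → (-5/2, 9)
  seg 4: left by d6 = -127/2 → (61, 9)
  seg 5: down by d4 = 4 → (61, 5)
  seg 6: right by d4 = 4 → (65, 5)
  seg 7: left by d8 = -157/6 → (547/6, 5)
  seg 8: left by d4 = 4 → (523/6, 5)
  seg 9: left by d8 = -157/6 → (340/3, 5)

d5 = 35
d6 = -127/2
d7 = -16/5
d8 = -157/6
endpoint = (340/3, 5)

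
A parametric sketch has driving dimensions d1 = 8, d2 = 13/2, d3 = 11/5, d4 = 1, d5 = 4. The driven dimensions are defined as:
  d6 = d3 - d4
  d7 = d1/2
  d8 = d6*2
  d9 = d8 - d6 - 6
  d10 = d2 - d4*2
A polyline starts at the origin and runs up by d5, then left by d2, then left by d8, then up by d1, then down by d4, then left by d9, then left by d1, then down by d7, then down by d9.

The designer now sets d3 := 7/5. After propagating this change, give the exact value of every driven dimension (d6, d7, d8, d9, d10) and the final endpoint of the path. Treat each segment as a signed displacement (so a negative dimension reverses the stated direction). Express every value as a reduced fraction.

d6 = 2/5
d7 = 4
d8 = 4/5
d9 = -28/5
d10 = 9/2
endpoint = (-97/10, 63/5)

Apply edit: d3 := 7/5
  d6 = d3 - d4 = 2/5
  d7 = d1/2 = 4
  d8 = d6*2 = 4/5
  d9 = d8 - d6 - 6 = -28/5
  d10 = d2 - d4*2 = 9/2
Walk from origin (0, 0):
  seg 1: up by d5 = 4 → (0, 4)
  seg 2: left by d2 = 13/2 → (-13/2, 4)
  seg 3: left by d8 = 4/5 → (-73/10, 4)
  seg 4: up by d1 = 8 → (-73/10, 12)
  seg 5: down by d4 = 1 → (-73/10, 11)
  seg 6: left by d9 = -28/5 → (-17/10, 11)
  seg 7: left by d1 = 8 → (-97/10, 11)
  seg 8: down by d7 = 4 → (-97/10, 7)
  seg 9: down by d9 = -28/5 → (-97/10, 63/5)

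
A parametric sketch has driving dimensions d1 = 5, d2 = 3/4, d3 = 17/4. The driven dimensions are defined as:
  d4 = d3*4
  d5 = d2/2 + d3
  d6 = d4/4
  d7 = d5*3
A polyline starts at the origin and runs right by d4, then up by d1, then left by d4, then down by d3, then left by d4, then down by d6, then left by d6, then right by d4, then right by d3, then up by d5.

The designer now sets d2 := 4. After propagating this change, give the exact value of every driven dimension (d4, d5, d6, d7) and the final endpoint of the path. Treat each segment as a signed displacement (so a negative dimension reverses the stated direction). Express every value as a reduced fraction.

Apply edit: d2 := 4
  d4 = d3*4 = 17
  d5 = d2/2 + d3 = 25/4
  d6 = d4/4 = 17/4
  d7 = d5*3 = 75/4
Walk from origin (0, 0):
  seg 1: right by d4 = 17 → (17, 0)
  seg 2: up by d1 = 5 → (17, 5)
  seg 3: left by d4 = 17 → (0, 5)
  seg 4: down by d3 = 17/4 → (0, 3/4)
  seg 5: left by d4 = 17 → (-17, 3/4)
  seg 6: down by d6 = 17/4 → (-17, -7/2)
  seg 7: left by d6 = 17/4 → (-85/4, -7/2)
  seg 8: right by d4 = 17 → (-17/4, -7/2)
  seg 9: right by d3 = 17/4 → (0, -7/2)
  seg 10: up by d5 = 25/4 → (0, 11/4)

d4 = 17
d5 = 25/4
d6 = 17/4
d7 = 75/4
endpoint = (0, 11/4)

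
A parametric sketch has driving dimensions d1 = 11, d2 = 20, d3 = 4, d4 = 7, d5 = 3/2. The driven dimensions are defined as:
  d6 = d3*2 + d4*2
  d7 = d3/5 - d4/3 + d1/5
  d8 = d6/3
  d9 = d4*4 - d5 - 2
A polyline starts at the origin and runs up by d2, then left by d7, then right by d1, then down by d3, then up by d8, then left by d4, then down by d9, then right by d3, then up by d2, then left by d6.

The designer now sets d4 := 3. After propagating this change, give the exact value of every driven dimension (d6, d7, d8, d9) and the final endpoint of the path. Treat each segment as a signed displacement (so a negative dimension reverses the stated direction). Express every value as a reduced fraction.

d6 = 14
d7 = 2
d8 = 14/3
d9 = 17/2
endpoint = (-4, 193/6)

Apply edit: d4 := 3
  d6 = d3*2 + d4*2 = 14
  d7 = d3/5 - d4/3 + d1/5 = 2
  d8 = d6/3 = 14/3
  d9 = d4*4 - d5 - 2 = 17/2
Walk from origin (0, 0):
  seg 1: up by d2 = 20 → (0, 20)
  seg 2: left by d7 = 2 → (-2, 20)
  seg 3: right by d1 = 11 → (9, 20)
  seg 4: down by d3 = 4 → (9, 16)
  seg 5: up by d8 = 14/3 → (9, 62/3)
  seg 6: left by d4 = 3 → (6, 62/3)
  seg 7: down by d9 = 17/2 → (6, 73/6)
  seg 8: right by d3 = 4 → (10, 73/6)
  seg 9: up by d2 = 20 → (10, 193/6)
  seg 10: left by d6 = 14 → (-4, 193/6)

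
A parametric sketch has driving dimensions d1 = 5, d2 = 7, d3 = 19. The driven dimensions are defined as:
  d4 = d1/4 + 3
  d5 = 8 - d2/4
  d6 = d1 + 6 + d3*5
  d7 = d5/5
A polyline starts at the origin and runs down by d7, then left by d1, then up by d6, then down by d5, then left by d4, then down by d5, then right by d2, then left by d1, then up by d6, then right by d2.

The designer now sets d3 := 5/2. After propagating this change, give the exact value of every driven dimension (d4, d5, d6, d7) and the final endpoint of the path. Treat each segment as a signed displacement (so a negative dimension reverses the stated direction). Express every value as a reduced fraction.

Apply edit: d3 := 5/2
  d4 = d1/4 + 3 = 17/4
  d5 = 8 - d2/4 = 25/4
  d6 = d1 + 6 + d3*5 = 47/2
  d7 = d5/5 = 5/4
Walk from origin (0, 0):
  seg 1: down by d7 = 5/4 → (0, -5/4)
  seg 2: left by d1 = 5 → (-5, -5/4)
  seg 3: up by d6 = 47/2 → (-5, 89/4)
  seg 4: down by d5 = 25/4 → (-5, 16)
  seg 5: left by d4 = 17/4 → (-37/4, 16)
  seg 6: down by d5 = 25/4 → (-37/4, 39/4)
  seg 7: right by d2 = 7 → (-9/4, 39/4)
  seg 8: left by d1 = 5 → (-29/4, 39/4)
  seg 9: up by d6 = 47/2 → (-29/4, 133/4)
  seg 10: right by d2 = 7 → (-1/4, 133/4)

d4 = 17/4
d5 = 25/4
d6 = 47/2
d7 = 5/4
endpoint = (-1/4, 133/4)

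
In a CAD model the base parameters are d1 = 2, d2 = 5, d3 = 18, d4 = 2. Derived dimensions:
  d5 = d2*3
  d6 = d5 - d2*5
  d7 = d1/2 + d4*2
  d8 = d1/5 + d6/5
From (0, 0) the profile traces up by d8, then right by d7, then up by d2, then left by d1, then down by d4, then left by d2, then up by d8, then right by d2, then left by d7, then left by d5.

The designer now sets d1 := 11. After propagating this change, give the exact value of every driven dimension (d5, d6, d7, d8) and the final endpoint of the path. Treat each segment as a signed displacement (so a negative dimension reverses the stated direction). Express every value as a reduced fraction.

d5 = 15
d6 = -10
d7 = 19/2
d8 = 1/5
endpoint = (-26, 17/5)

Apply edit: d1 := 11
  d5 = d2*3 = 15
  d6 = d5 - d2*5 = -10
  d7 = d1/2 + d4*2 = 19/2
  d8 = d1/5 + d6/5 = 1/5
Walk from origin (0, 0):
  seg 1: up by d8 = 1/5 → (0, 1/5)
  seg 2: right by d7 = 19/2 → (19/2, 1/5)
  seg 3: up by d2 = 5 → (19/2, 26/5)
  seg 4: left by d1 = 11 → (-3/2, 26/5)
  seg 5: down by d4 = 2 → (-3/2, 16/5)
  seg 6: left by d2 = 5 → (-13/2, 16/5)
  seg 7: up by d8 = 1/5 → (-13/2, 17/5)
  seg 8: right by d2 = 5 → (-3/2, 17/5)
  seg 9: left by d7 = 19/2 → (-11, 17/5)
  seg 10: left by d5 = 15 → (-26, 17/5)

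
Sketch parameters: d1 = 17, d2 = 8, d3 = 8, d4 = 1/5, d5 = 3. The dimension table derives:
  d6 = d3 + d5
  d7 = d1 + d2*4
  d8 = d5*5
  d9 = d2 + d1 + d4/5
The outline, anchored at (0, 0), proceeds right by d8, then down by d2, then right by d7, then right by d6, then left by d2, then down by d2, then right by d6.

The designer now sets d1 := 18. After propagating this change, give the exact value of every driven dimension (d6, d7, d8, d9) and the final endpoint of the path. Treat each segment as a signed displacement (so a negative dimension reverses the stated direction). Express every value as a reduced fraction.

Apply edit: d1 := 18
  d6 = d3 + d5 = 11
  d7 = d1 + d2*4 = 50
  d8 = d5*5 = 15
  d9 = d2 + d1 + d4/5 = 651/25
Walk from origin (0, 0):
  seg 1: right by d8 = 15 → (15, 0)
  seg 2: down by d2 = 8 → (15, -8)
  seg 3: right by d7 = 50 → (65, -8)
  seg 4: right by d6 = 11 → (76, -8)
  seg 5: left by d2 = 8 → (68, -8)
  seg 6: down by d2 = 8 → (68, -16)
  seg 7: right by d6 = 11 → (79, -16)

d6 = 11
d7 = 50
d8 = 15
d9 = 651/25
endpoint = (79, -16)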